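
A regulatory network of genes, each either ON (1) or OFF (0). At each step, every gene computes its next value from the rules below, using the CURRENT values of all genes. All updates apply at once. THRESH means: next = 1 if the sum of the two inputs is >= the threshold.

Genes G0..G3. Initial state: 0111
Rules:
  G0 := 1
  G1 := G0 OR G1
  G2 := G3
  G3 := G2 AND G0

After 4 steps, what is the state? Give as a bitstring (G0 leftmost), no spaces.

Step 1: G0=1(const) G1=G0|G1=0|1=1 G2=G3=1 G3=G2&G0=1&0=0 -> 1110
Step 2: G0=1(const) G1=G0|G1=1|1=1 G2=G3=0 G3=G2&G0=1&1=1 -> 1101
Step 3: G0=1(const) G1=G0|G1=1|1=1 G2=G3=1 G3=G2&G0=0&1=0 -> 1110
Step 4: G0=1(const) G1=G0|G1=1|1=1 G2=G3=0 G3=G2&G0=1&1=1 -> 1101

1101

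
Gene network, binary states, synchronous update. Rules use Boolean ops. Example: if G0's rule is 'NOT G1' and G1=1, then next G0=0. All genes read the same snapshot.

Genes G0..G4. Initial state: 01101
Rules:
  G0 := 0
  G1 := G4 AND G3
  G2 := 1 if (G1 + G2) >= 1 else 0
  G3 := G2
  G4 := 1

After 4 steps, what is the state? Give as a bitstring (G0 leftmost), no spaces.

Step 1: G0=0(const) G1=G4&G3=1&0=0 G2=(1+1>=1)=1 G3=G2=1 G4=1(const) -> 00111
Step 2: G0=0(const) G1=G4&G3=1&1=1 G2=(0+1>=1)=1 G3=G2=1 G4=1(const) -> 01111
Step 3: G0=0(const) G1=G4&G3=1&1=1 G2=(1+1>=1)=1 G3=G2=1 G4=1(const) -> 01111
Step 4: G0=0(const) G1=G4&G3=1&1=1 G2=(1+1>=1)=1 G3=G2=1 G4=1(const) -> 01111

01111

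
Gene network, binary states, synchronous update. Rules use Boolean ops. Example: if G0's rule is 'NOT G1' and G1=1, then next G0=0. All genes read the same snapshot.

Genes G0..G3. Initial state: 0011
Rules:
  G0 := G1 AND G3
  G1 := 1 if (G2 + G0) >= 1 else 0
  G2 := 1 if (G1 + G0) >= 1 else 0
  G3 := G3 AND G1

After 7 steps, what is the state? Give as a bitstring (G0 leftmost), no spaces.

Step 1: G0=G1&G3=0&1=0 G1=(1+0>=1)=1 G2=(0+0>=1)=0 G3=G3&G1=1&0=0 -> 0100
Step 2: G0=G1&G3=1&0=0 G1=(0+0>=1)=0 G2=(1+0>=1)=1 G3=G3&G1=0&1=0 -> 0010
Step 3: G0=G1&G3=0&0=0 G1=(1+0>=1)=1 G2=(0+0>=1)=0 G3=G3&G1=0&0=0 -> 0100
Step 4: G0=G1&G3=1&0=0 G1=(0+0>=1)=0 G2=(1+0>=1)=1 G3=G3&G1=0&1=0 -> 0010
Step 5: G0=G1&G3=0&0=0 G1=(1+0>=1)=1 G2=(0+0>=1)=0 G3=G3&G1=0&0=0 -> 0100
Step 6: G0=G1&G3=1&0=0 G1=(0+0>=1)=0 G2=(1+0>=1)=1 G3=G3&G1=0&1=0 -> 0010
Step 7: G0=G1&G3=0&0=0 G1=(1+0>=1)=1 G2=(0+0>=1)=0 G3=G3&G1=0&0=0 -> 0100

0100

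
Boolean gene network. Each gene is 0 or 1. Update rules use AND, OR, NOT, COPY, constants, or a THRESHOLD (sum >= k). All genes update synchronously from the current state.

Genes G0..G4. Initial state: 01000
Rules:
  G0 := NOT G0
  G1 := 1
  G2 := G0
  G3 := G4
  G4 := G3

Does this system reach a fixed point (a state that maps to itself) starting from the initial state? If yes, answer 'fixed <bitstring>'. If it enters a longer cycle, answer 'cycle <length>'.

Step 0: 01000
Step 1: G0=NOT G0=NOT 0=1 G1=1(const) G2=G0=0 G3=G4=0 G4=G3=0 -> 11000
Step 2: G0=NOT G0=NOT 1=0 G1=1(const) G2=G0=1 G3=G4=0 G4=G3=0 -> 01100
Step 3: G0=NOT G0=NOT 0=1 G1=1(const) G2=G0=0 G3=G4=0 G4=G3=0 -> 11000
Cycle of length 2 starting at step 1 -> no fixed point

Answer: cycle 2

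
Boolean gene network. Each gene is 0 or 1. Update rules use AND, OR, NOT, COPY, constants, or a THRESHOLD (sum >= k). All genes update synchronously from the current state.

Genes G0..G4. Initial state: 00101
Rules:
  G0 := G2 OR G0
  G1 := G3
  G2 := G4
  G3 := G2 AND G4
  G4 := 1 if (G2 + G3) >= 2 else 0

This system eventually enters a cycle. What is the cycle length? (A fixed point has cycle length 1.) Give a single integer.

Answer: 1

Derivation:
Step 0: 00101
Step 1: G0=G2|G0=1|0=1 G1=G3=0 G2=G4=1 G3=G2&G4=1&1=1 G4=(1+0>=2)=0 -> 10110
Step 2: G0=G2|G0=1|1=1 G1=G3=1 G2=G4=0 G3=G2&G4=1&0=0 G4=(1+1>=2)=1 -> 11001
Step 3: G0=G2|G0=0|1=1 G1=G3=0 G2=G4=1 G3=G2&G4=0&1=0 G4=(0+0>=2)=0 -> 10100
Step 4: G0=G2|G0=1|1=1 G1=G3=0 G2=G4=0 G3=G2&G4=1&0=0 G4=(1+0>=2)=0 -> 10000
Step 5: G0=G2|G0=0|1=1 G1=G3=0 G2=G4=0 G3=G2&G4=0&0=0 G4=(0+0>=2)=0 -> 10000
State from step 5 equals state from step 4 -> cycle length 1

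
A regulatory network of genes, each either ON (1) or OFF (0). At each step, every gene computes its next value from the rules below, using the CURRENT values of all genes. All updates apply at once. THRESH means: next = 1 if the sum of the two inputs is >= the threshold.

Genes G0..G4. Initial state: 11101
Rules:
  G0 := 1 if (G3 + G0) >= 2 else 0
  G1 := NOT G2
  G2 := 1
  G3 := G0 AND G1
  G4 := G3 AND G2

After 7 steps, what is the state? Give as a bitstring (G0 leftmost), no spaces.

Step 1: G0=(0+1>=2)=0 G1=NOT G2=NOT 1=0 G2=1(const) G3=G0&G1=1&1=1 G4=G3&G2=0&1=0 -> 00110
Step 2: G0=(1+0>=2)=0 G1=NOT G2=NOT 1=0 G2=1(const) G3=G0&G1=0&0=0 G4=G3&G2=1&1=1 -> 00101
Step 3: G0=(0+0>=2)=0 G1=NOT G2=NOT 1=0 G2=1(const) G3=G0&G1=0&0=0 G4=G3&G2=0&1=0 -> 00100
Step 4: G0=(0+0>=2)=0 G1=NOT G2=NOT 1=0 G2=1(const) G3=G0&G1=0&0=0 G4=G3&G2=0&1=0 -> 00100
Step 5: G0=(0+0>=2)=0 G1=NOT G2=NOT 1=0 G2=1(const) G3=G0&G1=0&0=0 G4=G3&G2=0&1=0 -> 00100
Step 6: G0=(0+0>=2)=0 G1=NOT G2=NOT 1=0 G2=1(const) G3=G0&G1=0&0=0 G4=G3&G2=0&1=0 -> 00100
Step 7: G0=(0+0>=2)=0 G1=NOT G2=NOT 1=0 G2=1(const) G3=G0&G1=0&0=0 G4=G3&G2=0&1=0 -> 00100

00100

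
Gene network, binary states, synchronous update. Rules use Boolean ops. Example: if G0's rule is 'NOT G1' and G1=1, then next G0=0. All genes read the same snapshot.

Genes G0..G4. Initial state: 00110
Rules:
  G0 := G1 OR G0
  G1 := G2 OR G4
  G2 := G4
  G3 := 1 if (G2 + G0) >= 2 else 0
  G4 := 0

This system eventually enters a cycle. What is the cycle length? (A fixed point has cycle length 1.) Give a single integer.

Answer: 1

Derivation:
Step 0: 00110
Step 1: G0=G1|G0=0|0=0 G1=G2|G4=1|0=1 G2=G4=0 G3=(1+0>=2)=0 G4=0(const) -> 01000
Step 2: G0=G1|G0=1|0=1 G1=G2|G4=0|0=0 G2=G4=0 G3=(0+0>=2)=0 G4=0(const) -> 10000
Step 3: G0=G1|G0=0|1=1 G1=G2|G4=0|0=0 G2=G4=0 G3=(0+1>=2)=0 G4=0(const) -> 10000
State from step 3 equals state from step 2 -> cycle length 1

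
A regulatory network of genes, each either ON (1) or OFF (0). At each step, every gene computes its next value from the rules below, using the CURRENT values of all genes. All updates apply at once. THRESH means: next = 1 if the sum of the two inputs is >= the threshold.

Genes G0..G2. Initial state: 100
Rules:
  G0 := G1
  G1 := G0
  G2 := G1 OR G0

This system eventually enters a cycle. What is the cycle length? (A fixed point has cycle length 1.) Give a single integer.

Answer: 2

Derivation:
Step 0: 100
Step 1: G0=G1=0 G1=G0=1 G2=G1|G0=0|1=1 -> 011
Step 2: G0=G1=1 G1=G0=0 G2=G1|G0=1|0=1 -> 101
Step 3: G0=G1=0 G1=G0=1 G2=G1|G0=0|1=1 -> 011
State from step 3 equals state from step 1 -> cycle length 2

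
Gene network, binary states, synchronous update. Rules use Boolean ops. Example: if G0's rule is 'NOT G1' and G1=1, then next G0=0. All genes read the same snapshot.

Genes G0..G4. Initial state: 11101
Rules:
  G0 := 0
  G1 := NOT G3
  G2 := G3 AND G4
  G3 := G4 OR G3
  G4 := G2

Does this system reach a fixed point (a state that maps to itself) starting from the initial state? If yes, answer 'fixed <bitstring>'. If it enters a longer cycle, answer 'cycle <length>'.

Step 0: 11101
Step 1: G0=0(const) G1=NOT G3=NOT 0=1 G2=G3&G4=0&1=0 G3=G4|G3=1|0=1 G4=G2=1 -> 01011
Step 2: G0=0(const) G1=NOT G3=NOT 1=0 G2=G3&G4=1&1=1 G3=G4|G3=1|1=1 G4=G2=0 -> 00110
Step 3: G0=0(const) G1=NOT G3=NOT 1=0 G2=G3&G4=1&0=0 G3=G4|G3=0|1=1 G4=G2=1 -> 00011
Step 4: G0=0(const) G1=NOT G3=NOT 1=0 G2=G3&G4=1&1=1 G3=G4|G3=1|1=1 G4=G2=0 -> 00110
Cycle of length 2 starting at step 2 -> no fixed point

Answer: cycle 2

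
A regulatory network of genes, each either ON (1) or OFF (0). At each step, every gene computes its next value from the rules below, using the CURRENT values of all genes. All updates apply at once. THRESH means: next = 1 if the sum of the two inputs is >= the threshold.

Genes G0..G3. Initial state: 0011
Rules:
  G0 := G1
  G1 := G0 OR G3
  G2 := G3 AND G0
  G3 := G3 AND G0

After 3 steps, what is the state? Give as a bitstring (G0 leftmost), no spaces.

Step 1: G0=G1=0 G1=G0|G3=0|1=1 G2=G3&G0=1&0=0 G3=G3&G0=1&0=0 -> 0100
Step 2: G0=G1=1 G1=G0|G3=0|0=0 G2=G3&G0=0&0=0 G3=G3&G0=0&0=0 -> 1000
Step 3: G0=G1=0 G1=G0|G3=1|0=1 G2=G3&G0=0&1=0 G3=G3&G0=0&1=0 -> 0100

0100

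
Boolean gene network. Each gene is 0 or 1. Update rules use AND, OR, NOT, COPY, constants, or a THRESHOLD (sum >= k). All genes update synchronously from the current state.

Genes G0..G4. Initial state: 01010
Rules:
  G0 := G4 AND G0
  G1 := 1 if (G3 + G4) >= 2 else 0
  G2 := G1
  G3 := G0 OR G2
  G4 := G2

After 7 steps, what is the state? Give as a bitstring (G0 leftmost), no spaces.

Step 1: G0=G4&G0=0&0=0 G1=(1+0>=2)=0 G2=G1=1 G3=G0|G2=0|0=0 G4=G2=0 -> 00100
Step 2: G0=G4&G0=0&0=0 G1=(0+0>=2)=0 G2=G1=0 G3=G0|G2=0|1=1 G4=G2=1 -> 00011
Step 3: G0=G4&G0=1&0=0 G1=(1+1>=2)=1 G2=G1=0 G3=G0|G2=0|0=0 G4=G2=0 -> 01000
Step 4: G0=G4&G0=0&0=0 G1=(0+0>=2)=0 G2=G1=1 G3=G0|G2=0|0=0 G4=G2=0 -> 00100
Step 5: G0=G4&G0=0&0=0 G1=(0+0>=2)=0 G2=G1=0 G3=G0|G2=0|1=1 G4=G2=1 -> 00011
Step 6: G0=G4&G0=1&0=0 G1=(1+1>=2)=1 G2=G1=0 G3=G0|G2=0|0=0 G4=G2=0 -> 01000
Step 7: G0=G4&G0=0&0=0 G1=(0+0>=2)=0 G2=G1=1 G3=G0|G2=0|0=0 G4=G2=0 -> 00100

00100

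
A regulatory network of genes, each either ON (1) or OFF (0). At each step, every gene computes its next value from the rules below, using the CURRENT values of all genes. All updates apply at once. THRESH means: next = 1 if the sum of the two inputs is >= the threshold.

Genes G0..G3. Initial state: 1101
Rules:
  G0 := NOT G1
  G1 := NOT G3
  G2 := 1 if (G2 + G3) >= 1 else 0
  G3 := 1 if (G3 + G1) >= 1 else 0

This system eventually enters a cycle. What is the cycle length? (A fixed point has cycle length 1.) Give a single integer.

Answer: 1

Derivation:
Step 0: 1101
Step 1: G0=NOT G1=NOT 1=0 G1=NOT G3=NOT 1=0 G2=(0+1>=1)=1 G3=(1+1>=1)=1 -> 0011
Step 2: G0=NOT G1=NOT 0=1 G1=NOT G3=NOT 1=0 G2=(1+1>=1)=1 G3=(1+0>=1)=1 -> 1011
Step 3: G0=NOT G1=NOT 0=1 G1=NOT G3=NOT 1=0 G2=(1+1>=1)=1 G3=(1+0>=1)=1 -> 1011
State from step 3 equals state from step 2 -> cycle length 1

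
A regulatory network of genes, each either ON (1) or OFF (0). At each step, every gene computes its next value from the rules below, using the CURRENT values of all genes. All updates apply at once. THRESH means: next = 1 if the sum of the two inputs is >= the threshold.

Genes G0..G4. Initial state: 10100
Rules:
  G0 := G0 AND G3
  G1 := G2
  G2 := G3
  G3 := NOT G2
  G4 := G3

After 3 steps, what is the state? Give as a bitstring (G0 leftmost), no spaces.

Step 1: G0=G0&G3=1&0=0 G1=G2=1 G2=G3=0 G3=NOT G2=NOT 1=0 G4=G3=0 -> 01000
Step 2: G0=G0&G3=0&0=0 G1=G2=0 G2=G3=0 G3=NOT G2=NOT 0=1 G4=G3=0 -> 00010
Step 3: G0=G0&G3=0&1=0 G1=G2=0 G2=G3=1 G3=NOT G2=NOT 0=1 G4=G3=1 -> 00111

00111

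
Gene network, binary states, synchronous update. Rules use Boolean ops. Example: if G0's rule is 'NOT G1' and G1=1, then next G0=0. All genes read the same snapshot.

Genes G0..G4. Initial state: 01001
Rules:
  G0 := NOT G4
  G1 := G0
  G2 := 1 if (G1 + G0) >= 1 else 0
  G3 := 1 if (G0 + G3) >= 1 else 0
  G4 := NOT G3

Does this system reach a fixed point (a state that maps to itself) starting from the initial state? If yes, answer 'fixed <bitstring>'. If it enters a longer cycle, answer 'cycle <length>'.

Step 0: 01001
Step 1: G0=NOT G4=NOT 1=0 G1=G0=0 G2=(1+0>=1)=1 G3=(0+0>=1)=0 G4=NOT G3=NOT 0=1 -> 00101
Step 2: G0=NOT G4=NOT 1=0 G1=G0=0 G2=(0+0>=1)=0 G3=(0+0>=1)=0 G4=NOT G3=NOT 0=1 -> 00001
Step 3: G0=NOT G4=NOT 1=0 G1=G0=0 G2=(0+0>=1)=0 G3=(0+0>=1)=0 G4=NOT G3=NOT 0=1 -> 00001
Fixed point reached at step 2: 00001

Answer: fixed 00001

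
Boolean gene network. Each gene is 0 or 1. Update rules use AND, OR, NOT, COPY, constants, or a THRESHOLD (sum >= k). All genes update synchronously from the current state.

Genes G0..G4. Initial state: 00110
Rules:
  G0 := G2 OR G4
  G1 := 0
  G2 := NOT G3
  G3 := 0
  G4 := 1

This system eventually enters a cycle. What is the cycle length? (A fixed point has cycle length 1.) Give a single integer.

Answer: 1

Derivation:
Step 0: 00110
Step 1: G0=G2|G4=1|0=1 G1=0(const) G2=NOT G3=NOT 1=0 G3=0(const) G4=1(const) -> 10001
Step 2: G0=G2|G4=0|1=1 G1=0(const) G2=NOT G3=NOT 0=1 G3=0(const) G4=1(const) -> 10101
Step 3: G0=G2|G4=1|1=1 G1=0(const) G2=NOT G3=NOT 0=1 G3=0(const) G4=1(const) -> 10101
State from step 3 equals state from step 2 -> cycle length 1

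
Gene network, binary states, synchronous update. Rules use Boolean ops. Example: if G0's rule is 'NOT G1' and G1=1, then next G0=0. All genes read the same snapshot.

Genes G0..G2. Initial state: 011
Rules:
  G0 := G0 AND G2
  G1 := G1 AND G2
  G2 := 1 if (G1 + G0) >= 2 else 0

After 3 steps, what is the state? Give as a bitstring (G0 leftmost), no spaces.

Step 1: G0=G0&G2=0&1=0 G1=G1&G2=1&1=1 G2=(1+0>=2)=0 -> 010
Step 2: G0=G0&G2=0&0=0 G1=G1&G2=1&0=0 G2=(1+0>=2)=0 -> 000
Step 3: G0=G0&G2=0&0=0 G1=G1&G2=0&0=0 G2=(0+0>=2)=0 -> 000

000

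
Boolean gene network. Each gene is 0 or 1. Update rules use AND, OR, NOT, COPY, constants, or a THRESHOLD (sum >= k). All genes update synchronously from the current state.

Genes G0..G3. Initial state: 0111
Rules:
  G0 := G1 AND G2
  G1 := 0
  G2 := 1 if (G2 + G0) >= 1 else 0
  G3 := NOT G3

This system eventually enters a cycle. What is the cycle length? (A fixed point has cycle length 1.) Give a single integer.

Answer: 2

Derivation:
Step 0: 0111
Step 1: G0=G1&G2=1&1=1 G1=0(const) G2=(1+0>=1)=1 G3=NOT G3=NOT 1=0 -> 1010
Step 2: G0=G1&G2=0&1=0 G1=0(const) G2=(1+1>=1)=1 G3=NOT G3=NOT 0=1 -> 0011
Step 3: G0=G1&G2=0&1=0 G1=0(const) G2=(1+0>=1)=1 G3=NOT G3=NOT 1=0 -> 0010
Step 4: G0=G1&G2=0&1=0 G1=0(const) G2=(1+0>=1)=1 G3=NOT G3=NOT 0=1 -> 0011
State from step 4 equals state from step 2 -> cycle length 2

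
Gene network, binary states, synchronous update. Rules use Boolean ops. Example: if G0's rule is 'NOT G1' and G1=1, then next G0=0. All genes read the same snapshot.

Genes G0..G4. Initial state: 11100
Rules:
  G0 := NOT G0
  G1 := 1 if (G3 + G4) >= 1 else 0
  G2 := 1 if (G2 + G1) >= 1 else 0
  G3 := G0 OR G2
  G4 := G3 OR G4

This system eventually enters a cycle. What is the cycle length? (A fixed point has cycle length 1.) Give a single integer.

Step 0: 11100
Step 1: G0=NOT G0=NOT 1=0 G1=(0+0>=1)=0 G2=(1+1>=1)=1 G3=G0|G2=1|1=1 G4=G3|G4=0|0=0 -> 00110
Step 2: G0=NOT G0=NOT 0=1 G1=(1+0>=1)=1 G2=(1+0>=1)=1 G3=G0|G2=0|1=1 G4=G3|G4=1|0=1 -> 11111
Step 3: G0=NOT G0=NOT 1=0 G1=(1+1>=1)=1 G2=(1+1>=1)=1 G3=G0|G2=1|1=1 G4=G3|G4=1|1=1 -> 01111
Step 4: G0=NOT G0=NOT 0=1 G1=(1+1>=1)=1 G2=(1+1>=1)=1 G3=G0|G2=0|1=1 G4=G3|G4=1|1=1 -> 11111
State from step 4 equals state from step 2 -> cycle length 2

Answer: 2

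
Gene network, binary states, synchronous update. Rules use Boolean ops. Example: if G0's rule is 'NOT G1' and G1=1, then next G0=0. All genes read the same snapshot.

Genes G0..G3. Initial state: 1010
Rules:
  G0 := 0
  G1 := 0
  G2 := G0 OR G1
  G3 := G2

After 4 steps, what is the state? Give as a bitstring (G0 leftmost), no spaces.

Step 1: G0=0(const) G1=0(const) G2=G0|G1=1|0=1 G3=G2=1 -> 0011
Step 2: G0=0(const) G1=0(const) G2=G0|G1=0|0=0 G3=G2=1 -> 0001
Step 3: G0=0(const) G1=0(const) G2=G0|G1=0|0=0 G3=G2=0 -> 0000
Step 4: G0=0(const) G1=0(const) G2=G0|G1=0|0=0 G3=G2=0 -> 0000

0000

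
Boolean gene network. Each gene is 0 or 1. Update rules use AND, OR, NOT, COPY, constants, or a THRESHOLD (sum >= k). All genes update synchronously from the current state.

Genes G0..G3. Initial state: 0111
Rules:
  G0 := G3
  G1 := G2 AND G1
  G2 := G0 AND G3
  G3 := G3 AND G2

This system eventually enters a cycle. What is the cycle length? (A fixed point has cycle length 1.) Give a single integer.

Step 0: 0111
Step 1: G0=G3=1 G1=G2&G1=1&1=1 G2=G0&G3=0&1=0 G3=G3&G2=1&1=1 -> 1101
Step 2: G0=G3=1 G1=G2&G1=0&1=0 G2=G0&G3=1&1=1 G3=G3&G2=1&0=0 -> 1010
Step 3: G0=G3=0 G1=G2&G1=1&0=0 G2=G0&G3=1&0=0 G3=G3&G2=0&1=0 -> 0000
Step 4: G0=G3=0 G1=G2&G1=0&0=0 G2=G0&G3=0&0=0 G3=G3&G2=0&0=0 -> 0000
State from step 4 equals state from step 3 -> cycle length 1

Answer: 1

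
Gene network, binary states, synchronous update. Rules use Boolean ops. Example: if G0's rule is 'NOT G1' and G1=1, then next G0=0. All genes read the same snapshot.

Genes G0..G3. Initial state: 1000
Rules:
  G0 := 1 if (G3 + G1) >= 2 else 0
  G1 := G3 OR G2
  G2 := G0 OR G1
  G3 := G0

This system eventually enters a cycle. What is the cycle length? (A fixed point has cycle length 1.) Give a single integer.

Answer: 2

Derivation:
Step 0: 1000
Step 1: G0=(0+0>=2)=0 G1=G3|G2=0|0=0 G2=G0|G1=1|0=1 G3=G0=1 -> 0011
Step 2: G0=(1+0>=2)=0 G1=G3|G2=1|1=1 G2=G0|G1=0|0=0 G3=G0=0 -> 0100
Step 3: G0=(0+1>=2)=0 G1=G3|G2=0|0=0 G2=G0|G1=0|1=1 G3=G0=0 -> 0010
Step 4: G0=(0+0>=2)=0 G1=G3|G2=0|1=1 G2=G0|G1=0|0=0 G3=G0=0 -> 0100
State from step 4 equals state from step 2 -> cycle length 2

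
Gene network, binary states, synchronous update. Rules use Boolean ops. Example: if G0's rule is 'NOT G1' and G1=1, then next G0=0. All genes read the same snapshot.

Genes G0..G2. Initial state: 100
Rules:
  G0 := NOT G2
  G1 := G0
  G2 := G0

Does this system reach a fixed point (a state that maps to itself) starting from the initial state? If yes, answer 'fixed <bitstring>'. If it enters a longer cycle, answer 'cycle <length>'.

Step 0: 100
Step 1: G0=NOT G2=NOT 0=1 G1=G0=1 G2=G0=1 -> 111
Step 2: G0=NOT G2=NOT 1=0 G1=G0=1 G2=G0=1 -> 011
Step 3: G0=NOT G2=NOT 1=0 G1=G0=0 G2=G0=0 -> 000
Step 4: G0=NOT G2=NOT 0=1 G1=G0=0 G2=G0=0 -> 100
Cycle of length 4 starting at step 0 -> no fixed point

Answer: cycle 4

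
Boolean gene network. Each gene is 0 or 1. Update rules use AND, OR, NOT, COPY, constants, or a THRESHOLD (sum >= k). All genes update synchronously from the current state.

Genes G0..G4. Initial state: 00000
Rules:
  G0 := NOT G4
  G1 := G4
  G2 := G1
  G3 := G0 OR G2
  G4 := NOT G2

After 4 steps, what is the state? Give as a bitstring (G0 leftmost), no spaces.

Step 1: G0=NOT G4=NOT 0=1 G1=G4=0 G2=G1=0 G3=G0|G2=0|0=0 G4=NOT G2=NOT 0=1 -> 10001
Step 2: G0=NOT G4=NOT 1=0 G1=G4=1 G2=G1=0 G3=G0|G2=1|0=1 G4=NOT G2=NOT 0=1 -> 01011
Step 3: G0=NOT G4=NOT 1=0 G1=G4=1 G2=G1=1 G3=G0|G2=0|0=0 G4=NOT G2=NOT 0=1 -> 01101
Step 4: G0=NOT G4=NOT 1=0 G1=G4=1 G2=G1=1 G3=G0|G2=0|1=1 G4=NOT G2=NOT 1=0 -> 01110

01110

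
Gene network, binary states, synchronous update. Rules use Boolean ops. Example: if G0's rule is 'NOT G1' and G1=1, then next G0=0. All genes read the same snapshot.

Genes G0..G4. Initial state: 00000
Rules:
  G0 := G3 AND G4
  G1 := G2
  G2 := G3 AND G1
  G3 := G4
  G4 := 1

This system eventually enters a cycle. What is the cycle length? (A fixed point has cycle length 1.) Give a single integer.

Answer: 1

Derivation:
Step 0: 00000
Step 1: G0=G3&G4=0&0=0 G1=G2=0 G2=G3&G1=0&0=0 G3=G4=0 G4=1(const) -> 00001
Step 2: G0=G3&G4=0&1=0 G1=G2=0 G2=G3&G1=0&0=0 G3=G4=1 G4=1(const) -> 00011
Step 3: G0=G3&G4=1&1=1 G1=G2=0 G2=G3&G1=1&0=0 G3=G4=1 G4=1(const) -> 10011
Step 4: G0=G3&G4=1&1=1 G1=G2=0 G2=G3&G1=1&0=0 G3=G4=1 G4=1(const) -> 10011
State from step 4 equals state from step 3 -> cycle length 1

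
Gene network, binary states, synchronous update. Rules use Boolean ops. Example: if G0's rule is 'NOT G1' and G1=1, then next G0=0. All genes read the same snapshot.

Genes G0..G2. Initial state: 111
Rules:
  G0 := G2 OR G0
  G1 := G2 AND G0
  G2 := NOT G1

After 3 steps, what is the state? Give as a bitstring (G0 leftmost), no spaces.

Step 1: G0=G2|G0=1|1=1 G1=G2&G0=1&1=1 G2=NOT G1=NOT 1=0 -> 110
Step 2: G0=G2|G0=0|1=1 G1=G2&G0=0&1=0 G2=NOT G1=NOT 1=0 -> 100
Step 3: G0=G2|G0=0|1=1 G1=G2&G0=0&1=0 G2=NOT G1=NOT 0=1 -> 101

101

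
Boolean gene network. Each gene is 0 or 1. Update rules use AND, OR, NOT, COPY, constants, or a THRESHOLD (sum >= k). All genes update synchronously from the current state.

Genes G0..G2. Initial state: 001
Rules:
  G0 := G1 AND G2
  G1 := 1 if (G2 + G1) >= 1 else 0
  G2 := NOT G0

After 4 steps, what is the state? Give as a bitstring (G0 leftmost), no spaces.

Step 1: G0=G1&G2=0&1=0 G1=(1+0>=1)=1 G2=NOT G0=NOT 0=1 -> 011
Step 2: G0=G1&G2=1&1=1 G1=(1+1>=1)=1 G2=NOT G0=NOT 0=1 -> 111
Step 3: G0=G1&G2=1&1=1 G1=(1+1>=1)=1 G2=NOT G0=NOT 1=0 -> 110
Step 4: G0=G1&G2=1&0=0 G1=(0+1>=1)=1 G2=NOT G0=NOT 1=0 -> 010

010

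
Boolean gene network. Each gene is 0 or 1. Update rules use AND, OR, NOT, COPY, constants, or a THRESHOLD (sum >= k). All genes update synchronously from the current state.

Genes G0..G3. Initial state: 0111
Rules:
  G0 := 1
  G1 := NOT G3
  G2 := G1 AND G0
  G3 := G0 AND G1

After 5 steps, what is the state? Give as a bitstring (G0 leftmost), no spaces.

Step 1: G0=1(const) G1=NOT G3=NOT 1=0 G2=G1&G0=1&0=0 G3=G0&G1=0&1=0 -> 1000
Step 2: G0=1(const) G1=NOT G3=NOT 0=1 G2=G1&G0=0&1=0 G3=G0&G1=1&0=0 -> 1100
Step 3: G0=1(const) G1=NOT G3=NOT 0=1 G2=G1&G0=1&1=1 G3=G0&G1=1&1=1 -> 1111
Step 4: G0=1(const) G1=NOT G3=NOT 1=0 G2=G1&G0=1&1=1 G3=G0&G1=1&1=1 -> 1011
Step 5: G0=1(const) G1=NOT G3=NOT 1=0 G2=G1&G0=0&1=0 G3=G0&G1=1&0=0 -> 1000

1000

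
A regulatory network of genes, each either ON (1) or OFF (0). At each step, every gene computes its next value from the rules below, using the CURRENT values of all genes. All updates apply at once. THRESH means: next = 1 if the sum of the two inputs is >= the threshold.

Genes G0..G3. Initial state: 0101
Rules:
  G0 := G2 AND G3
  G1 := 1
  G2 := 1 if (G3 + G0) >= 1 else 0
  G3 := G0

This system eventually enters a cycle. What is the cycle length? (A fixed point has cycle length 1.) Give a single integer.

Step 0: 0101
Step 1: G0=G2&G3=0&1=0 G1=1(const) G2=(1+0>=1)=1 G3=G0=0 -> 0110
Step 2: G0=G2&G3=1&0=0 G1=1(const) G2=(0+0>=1)=0 G3=G0=0 -> 0100
Step 3: G0=G2&G3=0&0=0 G1=1(const) G2=(0+0>=1)=0 G3=G0=0 -> 0100
State from step 3 equals state from step 2 -> cycle length 1

Answer: 1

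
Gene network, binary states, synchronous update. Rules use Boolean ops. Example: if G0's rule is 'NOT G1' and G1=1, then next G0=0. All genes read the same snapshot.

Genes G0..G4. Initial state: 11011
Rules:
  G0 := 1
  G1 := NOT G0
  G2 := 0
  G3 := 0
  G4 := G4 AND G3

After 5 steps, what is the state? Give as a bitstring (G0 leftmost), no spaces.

Step 1: G0=1(const) G1=NOT G0=NOT 1=0 G2=0(const) G3=0(const) G4=G4&G3=1&1=1 -> 10001
Step 2: G0=1(const) G1=NOT G0=NOT 1=0 G2=0(const) G3=0(const) G4=G4&G3=1&0=0 -> 10000
Step 3: G0=1(const) G1=NOT G0=NOT 1=0 G2=0(const) G3=0(const) G4=G4&G3=0&0=0 -> 10000
Step 4: G0=1(const) G1=NOT G0=NOT 1=0 G2=0(const) G3=0(const) G4=G4&G3=0&0=0 -> 10000
Step 5: G0=1(const) G1=NOT G0=NOT 1=0 G2=0(const) G3=0(const) G4=G4&G3=0&0=0 -> 10000

10000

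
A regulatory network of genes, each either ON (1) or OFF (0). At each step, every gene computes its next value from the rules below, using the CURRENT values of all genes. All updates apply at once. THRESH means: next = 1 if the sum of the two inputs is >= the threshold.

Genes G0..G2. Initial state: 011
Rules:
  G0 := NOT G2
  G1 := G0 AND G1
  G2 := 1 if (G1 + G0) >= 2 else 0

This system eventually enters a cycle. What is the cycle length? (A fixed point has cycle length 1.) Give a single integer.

Step 0: 011
Step 1: G0=NOT G2=NOT 1=0 G1=G0&G1=0&1=0 G2=(1+0>=2)=0 -> 000
Step 2: G0=NOT G2=NOT 0=1 G1=G0&G1=0&0=0 G2=(0+0>=2)=0 -> 100
Step 3: G0=NOT G2=NOT 0=1 G1=G0&G1=1&0=0 G2=(0+1>=2)=0 -> 100
State from step 3 equals state from step 2 -> cycle length 1

Answer: 1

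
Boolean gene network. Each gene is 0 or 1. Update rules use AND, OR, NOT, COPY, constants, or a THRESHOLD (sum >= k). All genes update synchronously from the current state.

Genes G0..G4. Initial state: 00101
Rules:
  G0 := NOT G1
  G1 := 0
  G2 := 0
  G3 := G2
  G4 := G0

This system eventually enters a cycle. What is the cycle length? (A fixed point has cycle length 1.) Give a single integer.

Answer: 1

Derivation:
Step 0: 00101
Step 1: G0=NOT G1=NOT 0=1 G1=0(const) G2=0(const) G3=G2=1 G4=G0=0 -> 10010
Step 2: G0=NOT G1=NOT 0=1 G1=0(const) G2=0(const) G3=G2=0 G4=G0=1 -> 10001
Step 3: G0=NOT G1=NOT 0=1 G1=0(const) G2=0(const) G3=G2=0 G4=G0=1 -> 10001
State from step 3 equals state from step 2 -> cycle length 1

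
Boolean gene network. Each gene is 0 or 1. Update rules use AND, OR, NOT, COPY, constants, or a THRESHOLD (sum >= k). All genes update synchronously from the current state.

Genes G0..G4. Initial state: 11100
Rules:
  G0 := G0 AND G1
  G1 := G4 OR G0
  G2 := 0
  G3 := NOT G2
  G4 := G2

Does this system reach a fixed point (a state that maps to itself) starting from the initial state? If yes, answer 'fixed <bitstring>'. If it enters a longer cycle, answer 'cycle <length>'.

Answer: fixed 11010

Derivation:
Step 0: 11100
Step 1: G0=G0&G1=1&1=1 G1=G4|G0=0|1=1 G2=0(const) G3=NOT G2=NOT 1=0 G4=G2=1 -> 11001
Step 2: G0=G0&G1=1&1=1 G1=G4|G0=1|1=1 G2=0(const) G3=NOT G2=NOT 0=1 G4=G2=0 -> 11010
Step 3: G0=G0&G1=1&1=1 G1=G4|G0=0|1=1 G2=0(const) G3=NOT G2=NOT 0=1 G4=G2=0 -> 11010
Fixed point reached at step 2: 11010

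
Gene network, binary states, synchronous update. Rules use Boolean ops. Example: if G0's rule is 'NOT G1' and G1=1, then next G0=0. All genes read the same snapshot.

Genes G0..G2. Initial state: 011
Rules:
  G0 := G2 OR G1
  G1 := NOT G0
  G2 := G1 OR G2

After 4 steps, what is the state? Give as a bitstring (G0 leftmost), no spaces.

Step 1: G0=G2|G1=1|1=1 G1=NOT G0=NOT 0=1 G2=G1|G2=1|1=1 -> 111
Step 2: G0=G2|G1=1|1=1 G1=NOT G0=NOT 1=0 G2=G1|G2=1|1=1 -> 101
Step 3: G0=G2|G1=1|0=1 G1=NOT G0=NOT 1=0 G2=G1|G2=0|1=1 -> 101
Step 4: G0=G2|G1=1|0=1 G1=NOT G0=NOT 1=0 G2=G1|G2=0|1=1 -> 101

101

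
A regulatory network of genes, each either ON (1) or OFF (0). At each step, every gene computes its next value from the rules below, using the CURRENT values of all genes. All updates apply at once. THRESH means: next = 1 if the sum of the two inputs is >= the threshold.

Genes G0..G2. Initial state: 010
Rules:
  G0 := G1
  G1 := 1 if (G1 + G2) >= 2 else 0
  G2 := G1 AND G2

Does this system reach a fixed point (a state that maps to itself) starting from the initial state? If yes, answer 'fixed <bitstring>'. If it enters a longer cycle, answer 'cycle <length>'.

Step 0: 010
Step 1: G0=G1=1 G1=(1+0>=2)=0 G2=G1&G2=1&0=0 -> 100
Step 2: G0=G1=0 G1=(0+0>=2)=0 G2=G1&G2=0&0=0 -> 000
Step 3: G0=G1=0 G1=(0+0>=2)=0 G2=G1&G2=0&0=0 -> 000
Fixed point reached at step 2: 000

Answer: fixed 000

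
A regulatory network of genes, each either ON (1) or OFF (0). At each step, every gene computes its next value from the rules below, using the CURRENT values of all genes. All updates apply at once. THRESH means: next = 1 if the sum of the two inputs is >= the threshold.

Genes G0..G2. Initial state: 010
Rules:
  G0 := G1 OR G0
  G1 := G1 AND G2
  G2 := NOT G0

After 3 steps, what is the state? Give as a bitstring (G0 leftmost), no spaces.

Step 1: G0=G1|G0=1|0=1 G1=G1&G2=1&0=0 G2=NOT G0=NOT 0=1 -> 101
Step 2: G0=G1|G0=0|1=1 G1=G1&G2=0&1=0 G2=NOT G0=NOT 1=0 -> 100
Step 3: G0=G1|G0=0|1=1 G1=G1&G2=0&0=0 G2=NOT G0=NOT 1=0 -> 100

100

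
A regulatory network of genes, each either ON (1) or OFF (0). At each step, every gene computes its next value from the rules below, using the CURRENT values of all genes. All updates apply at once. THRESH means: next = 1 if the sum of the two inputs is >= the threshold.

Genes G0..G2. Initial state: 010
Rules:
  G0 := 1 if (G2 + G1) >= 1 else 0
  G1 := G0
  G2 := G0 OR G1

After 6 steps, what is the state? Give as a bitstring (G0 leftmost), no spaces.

Step 1: G0=(0+1>=1)=1 G1=G0=0 G2=G0|G1=0|1=1 -> 101
Step 2: G0=(1+0>=1)=1 G1=G0=1 G2=G0|G1=1|0=1 -> 111
Step 3: G0=(1+1>=1)=1 G1=G0=1 G2=G0|G1=1|1=1 -> 111
Step 4: G0=(1+1>=1)=1 G1=G0=1 G2=G0|G1=1|1=1 -> 111
Step 5: G0=(1+1>=1)=1 G1=G0=1 G2=G0|G1=1|1=1 -> 111
Step 6: G0=(1+1>=1)=1 G1=G0=1 G2=G0|G1=1|1=1 -> 111

111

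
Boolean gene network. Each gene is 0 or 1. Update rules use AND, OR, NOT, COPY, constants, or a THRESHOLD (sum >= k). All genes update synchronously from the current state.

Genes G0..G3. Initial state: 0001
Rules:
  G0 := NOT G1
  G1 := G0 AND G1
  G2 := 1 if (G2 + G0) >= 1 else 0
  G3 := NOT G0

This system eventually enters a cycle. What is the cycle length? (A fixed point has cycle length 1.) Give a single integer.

Step 0: 0001
Step 1: G0=NOT G1=NOT 0=1 G1=G0&G1=0&0=0 G2=(0+0>=1)=0 G3=NOT G0=NOT 0=1 -> 1001
Step 2: G0=NOT G1=NOT 0=1 G1=G0&G1=1&0=0 G2=(0+1>=1)=1 G3=NOT G0=NOT 1=0 -> 1010
Step 3: G0=NOT G1=NOT 0=1 G1=G0&G1=1&0=0 G2=(1+1>=1)=1 G3=NOT G0=NOT 1=0 -> 1010
State from step 3 equals state from step 2 -> cycle length 1

Answer: 1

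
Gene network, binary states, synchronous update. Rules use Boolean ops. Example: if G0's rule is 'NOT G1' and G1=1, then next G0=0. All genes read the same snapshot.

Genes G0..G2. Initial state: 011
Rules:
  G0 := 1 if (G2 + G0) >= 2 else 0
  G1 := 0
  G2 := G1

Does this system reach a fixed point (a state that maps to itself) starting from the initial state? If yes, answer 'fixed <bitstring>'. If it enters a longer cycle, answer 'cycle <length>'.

Answer: fixed 000

Derivation:
Step 0: 011
Step 1: G0=(1+0>=2)=0 G1=0(const) G2=G1=1 -> 001
Step 2: G0=(1+0>=2)=0 G1=0(const) G2=G1=0 -> 000
Step 3: G0=(0+0>=2)=0 G1=0(const) G2=G1=0 -> 000
Fixed point reached at step 2: 000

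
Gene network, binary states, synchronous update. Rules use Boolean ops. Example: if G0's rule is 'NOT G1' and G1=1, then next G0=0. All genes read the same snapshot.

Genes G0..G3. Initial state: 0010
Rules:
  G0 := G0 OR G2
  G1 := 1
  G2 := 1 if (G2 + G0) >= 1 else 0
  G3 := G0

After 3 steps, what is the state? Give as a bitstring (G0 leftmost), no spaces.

Step 1: G0=G0|G2=0|1=1 G1=1(const) G2=(1+0>=1)=1 G3=G0=0 -> 1110
Step 2: G0=G0|G2=1|1=1 G1=1(const) G2=(1+1>=1)=1 G3=G0=1 -> 1111
Step 3: G0=G0|G2=1|1=1 G1=1(const) G2=(1+1>=1)=1 G3=G0=1 -> 1111

1111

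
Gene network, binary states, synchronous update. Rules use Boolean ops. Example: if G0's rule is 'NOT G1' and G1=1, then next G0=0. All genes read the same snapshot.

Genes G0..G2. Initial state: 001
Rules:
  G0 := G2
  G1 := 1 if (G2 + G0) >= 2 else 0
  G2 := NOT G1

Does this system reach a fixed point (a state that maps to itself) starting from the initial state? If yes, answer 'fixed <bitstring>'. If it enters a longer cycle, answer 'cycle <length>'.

Step 0: 001
Step 1: G0=G2=1 G1=(1+0>=2)=0 G2=NOT G1=NOT 0=1 -> 101
Step 2: G0=G2=1 G1=(1+1>=2)=1 G2=NOT G1=NOT 0=1 -> 111
Step 3: G0=G2=1 G1=(1+1>=2)=1 G2=NOT G1=NOT 1=0 -> 110
Step 4: G0=G2=0 G1=(0+1>=2)=0 G2=NOT G1=NOT 1=0 -> 000
Step 5: G0=G2=0 G1=(0+0>=2)=0 G2=NOT G1=NOT 0=1 -> 001
Cycle of length 5 starting at step 0 -> no fixed point

Answer: cycle 5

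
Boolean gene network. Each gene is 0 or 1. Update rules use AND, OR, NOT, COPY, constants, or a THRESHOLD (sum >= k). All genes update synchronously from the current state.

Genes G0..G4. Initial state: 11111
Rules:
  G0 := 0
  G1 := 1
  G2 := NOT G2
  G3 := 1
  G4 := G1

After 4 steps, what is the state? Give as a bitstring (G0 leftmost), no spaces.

Step 1: G0=0(const) G1=1(const) G2=NOT G2=NOT 1=0 G3=1(const) G4=G1=1 -> 01011
Step 2: G0=0(const) G1=1(const) G2=NOT G2=NOT 0=1 G3=1(const) G4=G1=1 -> 01111
Step 3: G0=0(const) G1=1(const) G2=NOT G2=NOT 1=0 G3=1(const) G4=G1=1 -> 01011
Step 4: G0=0(const) G1=1(const) G2=NOT G2=NOT 0=1 G3=1(const) G4=G1=1 -> 01111

01111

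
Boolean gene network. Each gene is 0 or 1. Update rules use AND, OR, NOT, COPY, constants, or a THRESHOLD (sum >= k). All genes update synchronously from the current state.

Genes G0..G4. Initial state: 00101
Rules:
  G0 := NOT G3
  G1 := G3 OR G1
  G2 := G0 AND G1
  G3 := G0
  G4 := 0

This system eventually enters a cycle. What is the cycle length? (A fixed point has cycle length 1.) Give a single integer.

Answer: 4

Derivation:
Step 0: 00101
Step 1: G0=NOT G3=NOT 0=1 G1=G3|G1=0|0=0 G2=G0&G1=0&0=0 G3=G0=0 G4=0(const) -> 10000
Step 2: G0=NOT G3=NOT 0=1 G1=G3|G1=0|0=0 G2=G0&G1=1&0=0 G3=G0=1 G4=0(const) -> 10010
Step 3: G0=NOT G3=NOT 1=0 G1=G3|G1=1|0=1 G2=G0&G1=1&0=0 G3=G0=1 G4=0(const) -> 01010
Step 4: G0=NOT G3=NOT 1=0 G1=G3|G1=1|1=1 G2=G0&G1=0&1=0 G3=G0=0 G4=0(const) -> 01000
Step 5: G0=NOT G3=NOT 0=1 G1=G3|G1=0|1=1 G2=G0&G1=0&1=0 G3=G0=0 G4=0(const) -> 11000
Step 6: G0=NOT G3=NOT 0=1 G1=G3|G1=0|1=1 G2=G0&G1=1&1=1 G3=G0=1 G4=0(const) -> 11110
Step 7: G0=NOT G3=NOT 1=0 G1=G3|G1=1|1=1 G2=G0&G1=1&1=1 G3=G0=1 G4=0(const) -> 01110
Step 8: G0=NOT G3=NOT 1=0 G1=G3|G1=1|1=1 G2=G0&G1=0&1=0 G3=G0=0 G4=0(const) -> 01000
State from step 8 equals state from step 4 -> cycle length 4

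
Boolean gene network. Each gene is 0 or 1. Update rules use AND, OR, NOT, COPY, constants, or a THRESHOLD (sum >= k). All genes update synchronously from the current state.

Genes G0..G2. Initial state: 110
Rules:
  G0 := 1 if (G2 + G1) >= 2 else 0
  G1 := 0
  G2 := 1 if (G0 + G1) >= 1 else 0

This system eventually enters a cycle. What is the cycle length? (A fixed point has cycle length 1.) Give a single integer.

Answer: 1

Derivation:
Step 0: 110
Step 1: G0=(0+1>=2)=0 G1=0(const) G2=(1+1>=1)=1 -> 001
Step 2: G0=(1+0>=2)=0 G1=0(const) G2=(0+0>=1)=0 -> 000
Step 3: G0=(0+0>=2)=0 G1=0(const) G2=(0+0>=1)=0 -> 000
State from step 3 equals state from step 2 -> cycle length 1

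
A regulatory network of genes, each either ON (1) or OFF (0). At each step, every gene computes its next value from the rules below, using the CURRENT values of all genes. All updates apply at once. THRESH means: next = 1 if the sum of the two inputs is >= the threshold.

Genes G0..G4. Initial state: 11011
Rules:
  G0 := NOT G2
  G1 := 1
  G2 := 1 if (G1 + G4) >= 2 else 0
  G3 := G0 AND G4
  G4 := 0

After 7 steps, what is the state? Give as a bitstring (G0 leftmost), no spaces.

Step 1: G0=NOT G2=NOT 0=1 G1=1(const) G2=(1+1>=2)=1 G3=G0&G4=1&1=1 G4=0(const) -> 11110
Step 2: G0=NOT G2=NOT 1=0 G1=1(const) G2=(1+0>=2)=0 G3=G0&G4=1&0=0 G4=0(const) -> 01000
Step 3: G0=NOT G2=NOT 0=1 G1=1(const) G2=(1+0>=2)=0 G3=G0&G4=0&0=0 G4=0(const) -> 11000
Step 4: G0=NOT G2=NOT 0=1 G1=1(const) G2=(1+0>=2)=0 G3=G0&G4=1&0=0 G4=0(const) -> 11000
Step 5: G0=NOT G2=NOT 0=1 G1=1(const) G2=(1+0>=2)=0 G3=G0&G4=1&0=0 G4=0(const) -> 11000
Step 6: G0=NOT G2=NOT 0=1 G1=1(const) G2=(1+0>=2)=0 G3=G0&G4=1&0=0 G4=0(const) -> 11000
Step 7: G0=NOT G2=NOT 0=1 G1=1(const) G2=(1+0>=2)=0 G3=G0&G4=1&0=0 G4=0(const) -> 11000

11000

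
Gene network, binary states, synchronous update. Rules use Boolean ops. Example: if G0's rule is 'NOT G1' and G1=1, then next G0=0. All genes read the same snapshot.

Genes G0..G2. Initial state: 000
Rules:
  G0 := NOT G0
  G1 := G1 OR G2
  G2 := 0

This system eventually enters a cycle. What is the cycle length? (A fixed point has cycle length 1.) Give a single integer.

Answer: 2

Derivation:
Step 0: 000
Step 1: G0=NOT G0=NOT 0=1 G1=G1|G2=0|0=0 G2=0(const) -> 100
Step 2: G0=NOT G0=NOT 1=0 G1=G1|G2=0|0=0 G2=0(const) -> 000
State from step 2 equals state from step 0 -> cycle length 2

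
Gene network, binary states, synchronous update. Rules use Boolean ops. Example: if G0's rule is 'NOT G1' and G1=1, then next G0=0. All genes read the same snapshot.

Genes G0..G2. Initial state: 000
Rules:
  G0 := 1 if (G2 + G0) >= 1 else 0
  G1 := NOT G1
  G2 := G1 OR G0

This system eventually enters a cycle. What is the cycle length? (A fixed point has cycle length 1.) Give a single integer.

Answer: 2

Derivation:
Step 0: 000
Step 1: G0=(0+0>=1)=0 G1=NOT G1=NOT 0=1 G2=G1|G0=0|0=0 -> 010
Step 2: G0=(0+0>=1)=0 G1=NOT G1=NOT 1=0 G2=G1|G0=1|0=1 -> 001
Step 3: G0=(1+0>=1)=1 G1=NOT G1=NOT 0=1 G2=G1|G0=0|0=0 -> 110
Step 4: G0=(0+1>=1)=1 G1=NOT G1=NOT 1=0 G2=G1|G0=1|1=1 -> 101
Step 5: G0=(1+1>=1)=1 G1=NOT G1=NOT 0=1 G2=G1|G0=0|1=1 -> 111
Step 6: G0=(1+1>=1)=1 G1=NOT G1=NOT 1=0 G2=G1|G0=1|1=1 -> 101
State from step 6 equals state from step 4 -> cycle length 2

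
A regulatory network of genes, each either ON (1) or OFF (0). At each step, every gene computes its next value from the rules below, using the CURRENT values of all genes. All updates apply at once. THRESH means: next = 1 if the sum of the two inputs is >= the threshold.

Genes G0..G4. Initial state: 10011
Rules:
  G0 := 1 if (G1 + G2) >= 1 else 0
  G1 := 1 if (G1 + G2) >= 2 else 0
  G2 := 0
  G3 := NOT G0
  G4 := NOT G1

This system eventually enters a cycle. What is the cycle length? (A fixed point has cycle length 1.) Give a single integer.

Answer: 1

Derivation:
Step 0: 10011
Step 1: G0=(0+0>=1)=0 G1=(0+0>=2)=0 G2=0(const) G3=NOT G0=NOT 1=0 G4=NOT G1=NOT 0=1 -> 00001
Step 2: G0=(0+0>=1)=0 G1=(0+0>=2)=0 G2=0(const) G3=NOT G0=NOT 0=1 G4=NOT G1=NOT 0=1 -> 00011
Step 3: G0=(0+0>=1)=0 G1=(0+0>=2)=0 G2=0(const) G3=NOT G0=NOT 0=1 G4=NOT G1=NOT 0=1 -> 00011
State from step 3 equals state from step 2 -> cycle length 1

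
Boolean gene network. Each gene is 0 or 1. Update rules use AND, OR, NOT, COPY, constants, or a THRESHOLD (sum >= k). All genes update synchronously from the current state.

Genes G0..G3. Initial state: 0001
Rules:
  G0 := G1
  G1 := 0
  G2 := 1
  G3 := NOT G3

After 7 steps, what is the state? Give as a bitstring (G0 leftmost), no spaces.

Step 1: G0=G1=0 G1=0(const) G2=1(const) G3=NOT G3=NOT 1=0 -> 0010
Step 2: G0=G1=0 G1=0(const) G2=1(const) G3=NOT G3=NOT 0=1 -> 0011
Step 3: G0=G1=0 G1=0(const) G2=1(const) G3=NOT G3=NOT 1=0 -> 0010
Step 4: G0=G1=0 G1=0(const) G2=1(const) G3=NOT G3=NOT 0=1 -> 0011
Step 5: G0=G1=0 G1=0(const) G2=1(const) G3=NOT G3=NOT 1=0 -> 0010
Step 6: G0=G1=0 G1=0(const) G2=1(const) G3=NOT G3=NOT 0=1 -> 0011
Step 7: G0=G1=0 G1=0(const) G2=1(const) G3=NOT G3=NOT 1=0 -> 0010

0010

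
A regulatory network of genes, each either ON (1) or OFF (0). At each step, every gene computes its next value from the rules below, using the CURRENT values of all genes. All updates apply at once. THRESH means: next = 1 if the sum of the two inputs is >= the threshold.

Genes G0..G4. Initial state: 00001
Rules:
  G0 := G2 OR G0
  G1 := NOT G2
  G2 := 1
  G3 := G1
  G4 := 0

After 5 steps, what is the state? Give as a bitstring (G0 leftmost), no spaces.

Step 1: G0=G2|G0=0|0=0 G1=NOT G2=NOT 0=1 G2=1(const) G3=G1=0 G4=0(const) -> 01100
Step 2: G0=G2|G0=1|0=1 G1=NOT G2=NOT 1=0 G2=1(const) G3=G1=1 G4=0(const) -> 10110
Step 3: G0=G2|G0=1|1=1 G1=NOT G2=NOT 1=0 G2=1(const) G3=G1=0 G4=0(const) -> 10100
Step 4: G0=G2|G0=1|1=1 G1=NOT G2=NOT 1=0 G2=1(const) G3=G1=0 G4=0(const) -> 10100
Step 5: G0=G2|G0=1|1=1 G1=NOT G2=NOT 1=0 G2=1(const) G3=G1=0 G4=0(const) -> 10100

10100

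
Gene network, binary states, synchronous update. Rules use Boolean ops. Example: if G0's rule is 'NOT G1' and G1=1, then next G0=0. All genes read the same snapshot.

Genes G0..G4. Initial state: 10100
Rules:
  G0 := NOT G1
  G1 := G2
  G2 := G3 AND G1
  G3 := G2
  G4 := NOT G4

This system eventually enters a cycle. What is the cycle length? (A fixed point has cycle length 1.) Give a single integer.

Step 0: 10100
Step 1: G0=NOT G1=NOT 0=1 G1=G2=1 G2=G3&G1=0&0=0 G3=G2=1 G4=NOT G4=NOT 0=1 -> 11011
Step 2: G0=NOT G1=NOT 1=0 G1=G2=0 G2=G3&G1=1&1=1 G3=G2=0 G4=NOT G4=NOT 1=0 -> 00100
Step 3: G0=NOT G1=NOT 0=1 G1=G2=1 G2=G3&G1=0&0=0 G3=G2=1 G4=NOT G4=NOT 0=1 -> 11011
State from step 3 equals state from step 1 -> cycle length 2

Answer: 2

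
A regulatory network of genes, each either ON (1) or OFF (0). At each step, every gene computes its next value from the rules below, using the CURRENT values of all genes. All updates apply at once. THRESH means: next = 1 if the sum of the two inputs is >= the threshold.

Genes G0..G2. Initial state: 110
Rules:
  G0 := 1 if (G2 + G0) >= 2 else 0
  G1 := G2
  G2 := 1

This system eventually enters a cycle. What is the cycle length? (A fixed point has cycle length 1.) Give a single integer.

Step 0: 110
Step 1: G0=(0+1>=2)=0 G1=G2=0 G2=1(const) -> 001
Step 2: G0=(1+0>=2)=0 G1=G2=1 G2=1(const) -> 011
Step 3: G0=(1+0>=2)=0 G1=G2=1 G2=1(const) -> 011
State from step 3 equals state from step 2 -> cycle length 1

Answer: 1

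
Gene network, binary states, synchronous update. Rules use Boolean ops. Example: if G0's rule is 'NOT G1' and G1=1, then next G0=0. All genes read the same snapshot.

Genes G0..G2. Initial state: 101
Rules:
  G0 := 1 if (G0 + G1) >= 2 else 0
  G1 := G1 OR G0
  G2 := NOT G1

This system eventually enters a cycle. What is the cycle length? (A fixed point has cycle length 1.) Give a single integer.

Step 0: 101
Step 1: G0=(1+0>=2)=0 G1=G1|G0=0|1=1 G2=NOT G1=NOT 0=1 -> 011
Step 2: G0=(0+1>=2)=0 G1=G1|G0=1|0=1 G2=NOT G1=NOT 1=0 -> 010
Step 3: G0=(0+1>=2)=0 G1=G1|G0=1|0=1 G2=NOT G1=NOT 1=0 -> 010
State from step 3 equals state from step 2 -> cycle length 1

Answer: 1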